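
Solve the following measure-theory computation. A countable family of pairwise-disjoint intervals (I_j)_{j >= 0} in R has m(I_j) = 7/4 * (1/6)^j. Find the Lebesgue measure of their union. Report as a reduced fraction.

By countable additivity of the Lebesgue measure on pairwise disjoint measurable sets,
  m(union_{j >= 0} I_j) = sum_{j >= 0} m(I_j) = sum_{j >= 0} a * r^j,
  with a = 7/4 and r = 1/6.
Since 0 < r = 1/6 < 1, the geometric series converges:
  sum_{j >= 0} a * r^j = a / (1 - r).
  = 7/4 / (1 - 1/6)
  = 7/4 / (5/6)
  = 21/10.

21/10


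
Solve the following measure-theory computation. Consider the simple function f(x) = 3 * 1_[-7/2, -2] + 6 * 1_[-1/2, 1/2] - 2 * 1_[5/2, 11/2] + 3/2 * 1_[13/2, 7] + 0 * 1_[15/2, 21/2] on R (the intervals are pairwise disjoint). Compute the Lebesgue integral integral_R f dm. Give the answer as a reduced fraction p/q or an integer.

For a simple function f = sum_i c_i * 1_{A_i} with disjoint A_i,
  integral f dm = sum_i c_i * m(A_i).
Lengths of the A_i:
  m(A_1) = -2 - (-7/2) = 3/2.
  m(A_2) = 1/2 - (-1/2) = 1.
  m(A_3) = 11/2 - 5/2 = 3.
  m(A_4) = 7 - 13/2 = 1/2.
  m(A_5) = 21/2 - 15/2 = 3.
Contributions c_i * m(A_i):
  (3) * (3/2) = 9/2.
  (6) * (1) = 6.
  (-2) * (3) = -6.
  (3/2) * (1/2) = 3/4.
  (0) * (3) = 0.
Total: 9/2 + 6 - 6 + 3/4 + 0 = 21/4.

21/4


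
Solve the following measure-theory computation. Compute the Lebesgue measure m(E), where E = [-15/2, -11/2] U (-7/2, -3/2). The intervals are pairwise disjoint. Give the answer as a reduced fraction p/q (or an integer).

For pairwise disjoint intervals, m(union_i I_i) = sum_i m(I_i),
and m is invariant under swapping open/closed endpoints (single points have measure 0).
So m(E) = sum_i (b_i - a_i).
  I_1 has length -11/2 - (-15/2) = 2.
  I_2 has length -3/2 - (-7/2) = 2.
Summing:
  m(E) = 2 + 2 = 4.

4


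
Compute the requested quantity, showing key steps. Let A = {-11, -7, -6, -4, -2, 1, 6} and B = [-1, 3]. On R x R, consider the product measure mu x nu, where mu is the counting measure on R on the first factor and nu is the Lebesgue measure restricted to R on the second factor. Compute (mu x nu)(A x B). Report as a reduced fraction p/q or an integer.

For a measurable rectangle A x B, the product measure satisfies
  (mu x nu)(A x B) = mu(A) * nu(B).
  mu(A) = 7.
  nu(B) = 4.
  (mu x nu)(A x B) = 7 * 4 = 28.

28


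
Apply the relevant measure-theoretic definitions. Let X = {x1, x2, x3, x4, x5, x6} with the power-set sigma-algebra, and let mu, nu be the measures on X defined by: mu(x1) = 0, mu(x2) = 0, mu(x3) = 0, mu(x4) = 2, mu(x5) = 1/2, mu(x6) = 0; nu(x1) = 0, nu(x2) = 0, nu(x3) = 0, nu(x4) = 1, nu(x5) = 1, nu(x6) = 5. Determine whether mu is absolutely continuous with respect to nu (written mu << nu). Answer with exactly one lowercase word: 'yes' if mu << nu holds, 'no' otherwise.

mu << nu means: every nu-null measurable set is also mu-null; equivalently, for every atom x, if nu({x}) = 0 then mu({x}) = 0.
Checking each atom:
  x1: nu = 0, mu = 0 -> consistent with mu << nu.
  x2: nu = 0, mu = 0 -> consistent with mu << nu.
  x3: nu = 0, mu = 0 -> consistent with mu << nu.
  x4: nu = 1 > 0 -> no constraint.
  x5: nu = 1 > 0 -> no constraint.
  x6: nu = 5 > 0 -> no constraint.
No atom violates the condition. Therefore mu << nu.

yes


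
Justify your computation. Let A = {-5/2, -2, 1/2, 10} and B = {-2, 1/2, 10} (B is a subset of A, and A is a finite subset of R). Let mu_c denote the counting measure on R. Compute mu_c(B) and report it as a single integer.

Counting measure assigns mu_c(E) = |E| (number of elements) when E is finite.
B has 3 element(s), so mu_c(B) = 3.

3


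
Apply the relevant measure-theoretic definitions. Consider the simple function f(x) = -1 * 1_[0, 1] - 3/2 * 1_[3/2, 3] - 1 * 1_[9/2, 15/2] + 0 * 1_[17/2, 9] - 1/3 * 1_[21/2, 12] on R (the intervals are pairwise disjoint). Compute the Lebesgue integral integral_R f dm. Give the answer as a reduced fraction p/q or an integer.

For a simple function f = sum_i c_i * 1_{A_i} with disjoint A_i,
  integral f dm = sum_i c_i * m(A_i).
Lengths of the A_i:
  m(A_1) = 1 - 0 = 1.
  m(A_2) = 3 - 3/2 = 3/2.
  m(A_3) = 15/2 - 9/2 = 3.
  m(A_4) = 9 - 17/2 = 1/2.
  m(A_5) = 12 - 21/2 = 3/2.
Contributions c_i * m(A_i):
  (-1) * (1) = -1.
  (-3/2) * (3/2) = -9/4.
  (-1) * (3) = -3.
  (0) * (1/2) = 0.
  (-1/3) * (3/2) = -1/2.
Total: -1 - 9/4 - 3 + 0 - 1/2 = -27/4.

-27/4


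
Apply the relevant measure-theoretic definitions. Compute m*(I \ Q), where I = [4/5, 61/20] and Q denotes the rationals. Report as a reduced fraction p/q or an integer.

The interval I = [4/5, 61/20] has m(I) = 61/20 - 4/5 = 9/4 (endpoints are measure-zero, so open/closed/half-open agree). Write I = (I cap Q) u (I \ Q). The rationals in I are countable, so m*(I cap Q) = 0 (cover each rational by intervals whose total length is arbitrarily small). By countable subadditivity m*(I) <= m*(I cap Q) + m*(I \ Q), hence m*(I \ Q) >= m(I) = 9/4. The reverse inequality m*(I \ Q) <= m*(I) = 9/4 is trivial since (I \ Q) is a subset of I. Therefore m*(I \ Q) = 9/4.

9/4


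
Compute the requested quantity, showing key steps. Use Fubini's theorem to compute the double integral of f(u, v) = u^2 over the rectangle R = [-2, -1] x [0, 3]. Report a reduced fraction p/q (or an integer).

f(u, v) is a tensor product of a function of u and a function of v, and both factors are bounded continuous (hence Lebesgue integrable) on the rectangle, so Fubini's theorem applies:
  integral_R f d(m x m) = (integral_a1^b1 u^2 du) * (integral_a2^b2 1 dv).
Inner integral in u: integral_{-2}^{-1} u^2 du = ((-1)^3 - (-2)^3)/3
  = 7/3.
Inner integral in v: integral_{0}^{3} 1 dv = (3^1 - 0^1)/1
  = 3.
Product: (7/3) * (3) = 7.

7


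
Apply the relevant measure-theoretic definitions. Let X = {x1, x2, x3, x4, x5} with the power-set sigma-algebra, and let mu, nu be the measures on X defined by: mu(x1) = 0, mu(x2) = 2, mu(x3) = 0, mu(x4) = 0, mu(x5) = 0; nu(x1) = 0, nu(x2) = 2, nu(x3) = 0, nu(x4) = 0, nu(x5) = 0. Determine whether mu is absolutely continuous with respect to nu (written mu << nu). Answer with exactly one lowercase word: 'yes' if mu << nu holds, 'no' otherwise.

mu << nu means: every nu-null measurable set is also mu-null; equivalently, for every atom x, if nu({x}) = 0 then mu({x}) = 0.
Checking each atom:
  x1: nu = 0, mu = 0 -> consistent with mu << nu.
  x2: nu = 2 > 0 -> no constraint.
  x3: nu = 0, mu = 0 -> consistent with mu << nu.
  x4: nu = 0, mu = 0 -> consistent with mu << nu.
  x5: nu = 0, mu = 0 -> consistent with mu << nu.
No atom violates the condition. Therefore mu << nu.

yes


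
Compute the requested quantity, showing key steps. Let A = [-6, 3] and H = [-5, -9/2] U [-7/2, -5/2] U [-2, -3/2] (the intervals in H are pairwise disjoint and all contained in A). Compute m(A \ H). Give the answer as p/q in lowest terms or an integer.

The ambient interval has length m(A) = 3 - (-6) = 9.
Since the holes are disjoint and sit inside A, by finite additivity
  m(H) = sum_i (b_i - a_i), and m(A \ H) = m(A) - m(H).
Computing the hole measures:
  m(H_1) = -9/2 - (-5) = 1/2.
  m(H_2) = -5/2 - (-7/2) = 1.
  m(H_3) = -3/2 - (-2) = 1/2.
Summed: m(H) = 1/2 + 1 + 1/2 = 2.
So m(A \ H) = 9 - 2 = 7.

7


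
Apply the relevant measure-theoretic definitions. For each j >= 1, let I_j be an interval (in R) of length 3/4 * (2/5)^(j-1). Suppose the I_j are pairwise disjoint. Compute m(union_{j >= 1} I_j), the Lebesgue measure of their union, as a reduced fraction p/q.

By countable additivity of the Lebesgue measure on pairwise disjoint measurable sets,
  m(union_{j >= 1} I_j) = sum_{j >= 1} m(I_j) = sum_{j >= 1} a * r^(j-1),
  with a = 3/4 and r = 2/5.
Since 0 < r = 2/5 < 1, the geometric series converges:
  sum_{j >= 1} a * r^(j-1) = a / (1 - r).
  = 3/4 / (1 - 2/5)
  = 3/4 / (3/5)
  = 5/4.

5/4


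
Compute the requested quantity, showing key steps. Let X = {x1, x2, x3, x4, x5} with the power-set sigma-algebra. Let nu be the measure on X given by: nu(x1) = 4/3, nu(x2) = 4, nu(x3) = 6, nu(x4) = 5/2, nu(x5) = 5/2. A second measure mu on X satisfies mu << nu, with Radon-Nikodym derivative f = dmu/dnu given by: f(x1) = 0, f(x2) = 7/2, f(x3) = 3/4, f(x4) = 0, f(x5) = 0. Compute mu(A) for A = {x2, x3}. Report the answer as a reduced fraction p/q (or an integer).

By the defining property of the Radon-Nikodym derivative, for every measurable set A,
  mu(A) = integral_A f dnu.
Since nu is a discrete measure concentrated on the atoms of X, the integral over A reduces to the sum
  mu(A) = sum_{x in A} f(x) * nu({x}).
Computing each term:
  x2: f(x2) * nu(x2) = 7/2 * 4 = 14.
  x3: f(x3) * nu(x3) = 3/4 * 6 = 9/2.
Summing: mu(A) = 14 + 9/2 = 37/2.

37/2


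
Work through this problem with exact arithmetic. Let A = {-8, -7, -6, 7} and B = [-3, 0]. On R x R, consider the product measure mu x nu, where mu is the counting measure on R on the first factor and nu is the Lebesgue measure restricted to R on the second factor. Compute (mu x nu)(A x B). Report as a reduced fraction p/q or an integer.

For a measurable rectangle A x B, the product measure satisfies
  (mu x nu)(A x B) = mu(A) * nu(B).
  mu(A) = 4.
  nu(B) = 3.
  (mu x nu)(A x B) = 4 * 3 = 12.

12


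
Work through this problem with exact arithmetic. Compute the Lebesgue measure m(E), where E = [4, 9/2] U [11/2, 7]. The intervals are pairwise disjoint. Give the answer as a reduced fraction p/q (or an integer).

For pairwise disjoint intervals, m(union_i I_i) = sum_i m(I_i),
and m is invariant under swapping open/closed endpoints (single points have measure 0).
So m(E) = sum_i (b_i - a_i).
  I_1 has length 9/2 - 4 = 1/2.
  I_2 has length 7 - 11/2 = 3/2.
Summing:
  m(E) = 1/2 + 3/2 = 2.

2


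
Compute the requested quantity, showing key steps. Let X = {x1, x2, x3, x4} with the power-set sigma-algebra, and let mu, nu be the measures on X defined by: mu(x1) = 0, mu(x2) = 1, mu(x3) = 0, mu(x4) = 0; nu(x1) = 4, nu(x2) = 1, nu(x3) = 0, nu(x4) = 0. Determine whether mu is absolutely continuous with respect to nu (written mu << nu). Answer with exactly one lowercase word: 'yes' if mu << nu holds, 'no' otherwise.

mu << nu means: every nu-null measurable set is also mu-null; equivalently, for every atom x, if nu({x}) = 0 then mu({x}) = 0.
Checking each atom:
  x1: nu = 4 > 0 -> no constraint.
  x2: nu = 1 > 0 -> no constraint.
  x3: nu = 0, mu = 0 -> consistent with mu << nu.
  x4: nu = 0, mu = 0 -> consistent with mu << nu.
No atom violates the condition. Therefore mu << nu.

yes


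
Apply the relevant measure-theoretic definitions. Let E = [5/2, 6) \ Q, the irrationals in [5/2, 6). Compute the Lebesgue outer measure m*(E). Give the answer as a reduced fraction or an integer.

The interval I = [5/2, 6) has m(I) = 6 - 5/2 = 7/2 (endpoints are measure-zero, so open/closed/half-open agree). Write I = (I cap Q) u (I \ Q). The rationals in I are countable, so m*(I cap Q) = 0 (cover each rational by intervals whose total length is arbitrarily small). By countable subadditivity m*(I) <= m*(I cap Q) + m*(I \ Q), hence m*(I \ Q) >= m(I) = 7/2. The reverse inequality m*(I \ Q) <= m*(I) = 7/2 is trivial since (I \ Q) is a subset of I. Therefore m*(I \ Q) = 7/2.

7/2


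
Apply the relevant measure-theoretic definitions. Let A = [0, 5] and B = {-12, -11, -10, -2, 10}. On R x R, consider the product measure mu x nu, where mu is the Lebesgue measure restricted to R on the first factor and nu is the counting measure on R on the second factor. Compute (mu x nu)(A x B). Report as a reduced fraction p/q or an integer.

For a measurable rectangle A x B, the product measure satisfies
  (mu x nu)(A x B) = mu(A) * nu(B).
  mu(A) = 5.
  nu(B) = 5.
  (mu x nu)(A x B) = 5 * 5 = 25.

25


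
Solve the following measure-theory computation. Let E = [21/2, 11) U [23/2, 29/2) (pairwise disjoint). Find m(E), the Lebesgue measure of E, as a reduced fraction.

For pairwise disjoint intervals, m(union_i I_i) = sum_i m(I_i),
and m is invariant under swapping open/closed endpoints (single points have measure 0).
So m(E) = sum_i (b_i - a_i).
  I_1 has length 11 - 21/2 = 1/2.
  I_2 has length 29/2 - 23/2 = 3.
Summing:
  m(E) = 1/2 + 3 = 7/2.

7/2


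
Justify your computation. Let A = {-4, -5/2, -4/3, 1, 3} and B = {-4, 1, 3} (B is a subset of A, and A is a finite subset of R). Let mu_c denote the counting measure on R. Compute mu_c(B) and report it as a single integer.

Counting measure assigns mu_c(E) = |E| (number of elements) when E is finite.
B has 3 element(s), so mu_c(B) = 3.

3


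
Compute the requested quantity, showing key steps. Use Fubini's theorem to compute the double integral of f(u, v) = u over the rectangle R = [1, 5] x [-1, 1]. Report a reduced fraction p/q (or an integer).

f(u, v) is a tensor product of a function of u and a function of v, and both factors are bounded continuous (hence Lebesgue integrable) on the rectangle, so Fubini's theorem applies:
  integral_R f d(m x m) = (integral_a1^b1 u du) * (integral_a2^b2 1 dv).
Inner integral in u: integral_{1}^{5} u du = (5^2 - 1^2)/2
  = 12.
Inner integral in v: integral_{-1}^{1} 1 dv = (1^1 - (-1)^1)/1
  = 2.
Product: (12) * (2) = 24.

24


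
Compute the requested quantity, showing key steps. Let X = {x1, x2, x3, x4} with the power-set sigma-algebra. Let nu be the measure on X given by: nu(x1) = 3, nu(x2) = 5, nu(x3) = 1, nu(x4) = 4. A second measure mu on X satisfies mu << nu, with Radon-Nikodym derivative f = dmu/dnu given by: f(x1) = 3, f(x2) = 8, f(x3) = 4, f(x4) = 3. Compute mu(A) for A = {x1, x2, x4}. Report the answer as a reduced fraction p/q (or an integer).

By the defining property of the Radon-Nikodym derivative, for every measurable set A,
  mu(A) = integral_A f dnu.
Since nu is a discrete measure concentrated on the atoms of X, the integral over A reduces to the sum
  mu(A) = sum_{x in A} f(x) * nu({x}).
Computing each term:
  x1: f(x1) * nu(x1) = 3 * 3 = 9.
  x2: f(x2) * nu(x2) = 8 * 5 = 40.
  x4: f(x4) * nu(x4) = 3 * 4 = 12.
Summing: mu(A) = 9 + 40 + 12 = 61.

61


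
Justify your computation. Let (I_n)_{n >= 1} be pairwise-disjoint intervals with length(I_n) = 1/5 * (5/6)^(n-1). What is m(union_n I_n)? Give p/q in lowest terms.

By countable additivity of the Lebesgue measure on pairwise disjoint measurable sets,
  m(union_{n >= 1} I_n) = sum_{n >= 1} m(I_n) = sum_{n >= 1} a * r^(n-1),
  with a = 1/5 and r = 5/6.
Since 0 < r = 5/6 < 1, the geometric series converges:
  sum_{n >= 1} a * r^(n-1) = a / (1 - r).
  = 1/5 / (1 - 5/6)
  = 1/5 / (1/6)
  = 6/5.

6/5


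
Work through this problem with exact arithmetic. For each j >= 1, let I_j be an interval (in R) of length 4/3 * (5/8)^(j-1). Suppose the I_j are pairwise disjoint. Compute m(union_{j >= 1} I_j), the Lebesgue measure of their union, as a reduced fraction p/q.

By countable additivity of the Lebesgue measure on pairwise disjoint measurable sets,
  m(union_{j >= 1} I_j) = sum_{j >= 1} m(I_j) = sum_{j >= 1} a * r^(j-1),
  with a = 4/3 and r = 5/8.
Since 0 < r = 5/8 < 1, the geometric series converges:
  sum_{j >= 1} a * r^(j-1) = a / (1 - r).
  = 4/3 / (1 - 5/8)
  = 4/3 / (3/8)
  = 32/9.

32/9


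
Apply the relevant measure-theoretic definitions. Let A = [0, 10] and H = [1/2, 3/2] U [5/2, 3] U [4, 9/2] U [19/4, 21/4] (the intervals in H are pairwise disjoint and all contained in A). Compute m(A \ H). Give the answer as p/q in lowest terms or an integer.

The ambient interval has length m(A) = 10 - 0 = 10.
Since the holes are disjoint and sit inside A, by finite additivity
  m(H) = sum_i (b_i - a_i), and m(A \ H) = m(A) - m(H).
Computing the hole measures:
  m(H_1) = 3/2 - 1/2 = 1.
  m(H_2) = 3 - 5/2 = 1/2.
  m(H_3) = 9/2 - 4 = 1/2.
  m(H_4) = 21/4 - 19/4 = 1/2.
Summed: m(H) = 1 + 1/2 + 1/2 + 1/2 = 5/2.
So m(A \ H) = 10 - 5/2 = 15/2.

15/2


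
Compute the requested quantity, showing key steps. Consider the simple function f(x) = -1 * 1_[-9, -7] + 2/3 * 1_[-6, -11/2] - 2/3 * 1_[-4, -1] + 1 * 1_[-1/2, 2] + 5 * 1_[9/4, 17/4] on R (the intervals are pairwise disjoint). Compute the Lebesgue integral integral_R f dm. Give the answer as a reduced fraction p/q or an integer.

For a simple function f = sum_i c_i * 1_{A_i} with disjoint A_i,
  integral f dm = sum_i c_i * m(A_i).
Lengths of the A_i:
  m(A_1) = -7 - (-9) = 2.
  m(A_2) = -11/2 - (-6) = 1/2.
  m(A_3) = -1 - (-4) = 3.
  m(A_4) = 2 - (-1/2) = 5/2.
  m(A_5) = 17/4 - 9/4 = 2.
Contributions c_i * m(A_i):
  (-1) * (2) = -2.
  (2/3) * (1/2) = 1/3.
  (-2/3) * (3) = -2.
  (1) * (5/2) = 5/2.
  (5) * (2) = 10.
Total: -2 + 1/3 - 2 + 5/2 + 10 = 53/6.

53/6


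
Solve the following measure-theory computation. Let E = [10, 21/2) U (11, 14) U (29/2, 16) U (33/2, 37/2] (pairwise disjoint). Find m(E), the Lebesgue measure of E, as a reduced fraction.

For pairwise disjoint intervals, m(union_i I_i) = sum_i m(I_i),
and m is invariant under swapping open/closed endpoints (single points have measure 0).
So m(E) = sum_i (b_i - a_i).
  I_1 has length 21/2 - 10 = 1/2.
  I_2 has length 14 - 11 = 3.
  I_3 has length 16 - 29/2 = 3/2.
  I_4 has length 37/2 - 33/2 = 2.
Summing:
  m(E) = 1/2 + 3 + 3/2 + 2 = 7.

7


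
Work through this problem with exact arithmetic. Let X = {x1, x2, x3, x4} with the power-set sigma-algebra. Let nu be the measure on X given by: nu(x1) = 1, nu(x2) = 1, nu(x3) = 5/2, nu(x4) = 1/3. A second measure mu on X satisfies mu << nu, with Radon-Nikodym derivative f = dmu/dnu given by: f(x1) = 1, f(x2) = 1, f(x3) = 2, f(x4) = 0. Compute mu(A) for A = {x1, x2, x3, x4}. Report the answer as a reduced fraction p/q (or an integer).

By the defining property of the Radon-Nikodym derivative, for every measurable set A,
  mu(A) = integral_A f dnu.
Since nu is a discrete measure concentrated on the atoms of X, the integral over A reduces to the sum
  mu(A) = sum_{x in A} f(x) * nu({x}).
Computing each term:
  x1: f(x1) * nu(x1) = 1 * 1 = 1.
  x2: f(x2) * nu(x2) = 1 * 1 = 1.
  x3: f(x3) * nu(x3) = 2 * 5/2 = 5.
  x4: f(x4) * nu(x4) = 0 * 1/3 = 0.
Summing: mu(A) = 1 + 1 + 5 + 0 = 7.

7


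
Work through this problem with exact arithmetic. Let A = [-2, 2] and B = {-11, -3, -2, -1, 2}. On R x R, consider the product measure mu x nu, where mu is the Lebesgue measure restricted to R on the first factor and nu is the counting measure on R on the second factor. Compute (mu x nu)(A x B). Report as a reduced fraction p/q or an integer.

For a measurable rectangle A x B, the product measure satisfies
  (mu x nu)(A x B) = mu(A) * nu(B).
  mu(A) = 4.
  nu(B) = 5.
  (mu x nu)(A x B) = 4 * 5 = 20.

20


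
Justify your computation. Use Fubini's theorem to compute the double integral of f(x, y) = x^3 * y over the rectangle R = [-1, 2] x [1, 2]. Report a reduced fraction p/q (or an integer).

f(x, y) is a tensor product of a function of x and a function of y, and both factors are bounded continuous (hence Lebesgue integrable) on the rectangle, so Fubini's theorem applies:
  integral_R f d(m x m) = (integral_a1^b1 x^3 dx) * (integral_a2^b2 y dy).
Inner integral in x: integral_{-1}^{2} x^3 dx = (2^4 - (-1)^4)/4
  = 15/4.
Inner integral in y: integral_{1}^{2} y dy = (2^2 - 1^2)/2
  = 3/2.
Product: (15/4) * (3/2) = 45/8.

45/8


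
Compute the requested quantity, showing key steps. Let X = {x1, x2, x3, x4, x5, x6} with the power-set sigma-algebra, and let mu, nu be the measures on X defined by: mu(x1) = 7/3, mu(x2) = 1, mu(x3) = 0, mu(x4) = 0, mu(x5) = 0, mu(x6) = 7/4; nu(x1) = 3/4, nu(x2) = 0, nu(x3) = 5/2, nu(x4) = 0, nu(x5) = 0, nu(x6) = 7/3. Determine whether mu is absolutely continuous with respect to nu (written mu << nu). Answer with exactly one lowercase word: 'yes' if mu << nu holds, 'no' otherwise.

mu << nu means: every nu-null measurable set is also mu-null; equivalently, for every atom x, if nu({x}) = 0 then mu({x}) = 0.
Checking each atom:
  x1: nu = 3/4 > 0 -> no constraint.
  x2: nu = 0, mu = 1 > 0 -> violates mu << nu.
  x3: nu = 5/2 > 0 -> no constraint.
  x4: nu = 0, mu = 0 -> consistent with mu << nu.
  x5: nu = 0, mu = 0 -> consistent with mu << nu.
  x6: nu = 7/3 > 0 -> no constraint.
The atom(s) x2 violate the condition (nu = 0 but mu > 0). Therefore mu is NOT absolutely continuous w.r.t. nu.

no


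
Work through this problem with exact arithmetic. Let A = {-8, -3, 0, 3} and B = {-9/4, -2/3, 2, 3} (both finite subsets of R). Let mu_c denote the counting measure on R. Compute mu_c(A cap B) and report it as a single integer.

Counting measure on a finite set equals cardinality. mu_c(A cap B) = |A cap B| (elements appearing in both).
Enumerating the elements of A that also lie in B gives 1 element(s).
So mu_c(A cap B) = 1.

1


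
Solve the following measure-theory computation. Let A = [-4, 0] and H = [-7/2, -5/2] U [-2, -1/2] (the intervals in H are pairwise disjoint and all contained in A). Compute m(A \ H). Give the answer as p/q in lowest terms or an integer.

The ambient interval has length m(A) = 0 - (-4) = 4.
Since the holes are disjoint and sit inside A, by finite additivity
  m(H) = sum_i (b_i - a_i), and m(A \ H) = m(A) - m(H).
Computing the hole measures:
  m(H_1) = -5/2 - (-7/2) = 1.
  m(H_2) = -1/2 - (-2) = 3/2.
Summed: m(H) = 1 + 3/2 = 5/2.
So m(A \ H) = 4 - 5/2 = 3/2.

3/2


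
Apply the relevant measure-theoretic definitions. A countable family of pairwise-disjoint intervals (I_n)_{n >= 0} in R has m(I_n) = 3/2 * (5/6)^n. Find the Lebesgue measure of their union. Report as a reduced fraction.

By countable additivity of the Lebesgue measure on pairwise disjoint measurable sets,
  m(union_{n >= 0} I_n) = sum_{n >= 0} m(I_n) = sum_{n >= 0} a * r^n,
  with a = 3/2 and r = 5/6.
Since 0 < r = 5/6 < 1, the geometric series converges:
  sum_{n >= 0} a * r^n = a / (1 - r).
  = 3/2 / (1 - 5/6)
  = 3/2 / (1/6)
  = 9.

9


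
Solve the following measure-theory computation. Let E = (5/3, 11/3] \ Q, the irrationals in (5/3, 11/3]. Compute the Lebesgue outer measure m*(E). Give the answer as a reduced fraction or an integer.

The interval I = (5/3, 11/3] has m(I) = 11/3 - 5/3 = 2 (endpoints are measure-zero, so open/closed/half-open agree). Write I = (I cap Q) u (I \ Q). The rationals in I are countable, so m*(I cap Q) = 0 (cover each rational by intervals whose total length is arbitrarily small). By countable subadditivity m*(I) <= m*(I cap Q) + m*(I \ Q), hence m*(I \ Q) >= m(I) = 2. The reverse inequality m*(I \ Q) <= m*(I) = 2 is trivial since (I \ Q) is a subset of I. Therefore m*(I \ Q) = 2.

2


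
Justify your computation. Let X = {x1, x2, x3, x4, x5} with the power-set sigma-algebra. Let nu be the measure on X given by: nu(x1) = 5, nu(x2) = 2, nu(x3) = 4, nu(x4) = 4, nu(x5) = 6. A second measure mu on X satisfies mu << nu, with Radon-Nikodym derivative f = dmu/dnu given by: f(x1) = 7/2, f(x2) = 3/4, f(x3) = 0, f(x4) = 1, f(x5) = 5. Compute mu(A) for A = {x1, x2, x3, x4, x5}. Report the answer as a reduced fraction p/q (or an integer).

By the defining property of the Radon-Nikodym derivative, for every measurable set A,
  mu(A) = integral_A f dnu.
Since nu is a discrete measure concentrated on the atoms of X, the integral over A reduces to the sum
  mu(A) = sum_{x in A} f(x) * nu({x}).
Computing each term:
  x1: f(x1) * nu(x1) = 7/2 * 5 = 35/2.
  x2: f(x2) * nu(x2) = 3/4 * 2 = 3/2.
  x3: f(x3) * nu(x3) = 0 * 4 = 0.
  x4: f(x4) * nu(x4) = 1 * 4 = 4.
  x5: f(x5) * nu(x5) = 5 * 6 = 30.
Summing: mu(A) = 35/2 + 3/2 + 0 + 4 + 30 = 53.

53


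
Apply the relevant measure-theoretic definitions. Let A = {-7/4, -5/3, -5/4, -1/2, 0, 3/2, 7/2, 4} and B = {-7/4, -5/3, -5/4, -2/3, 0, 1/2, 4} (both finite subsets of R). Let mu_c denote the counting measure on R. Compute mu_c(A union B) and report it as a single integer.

Counting measure on a finite set equals cardinality. By inclusion-exclusion, |A union B| = |A| + |B| - |A cap B|.
|A| = 8, |B| = 7, |A cap B| = 5.
So mu_c(A union B) = 8 + 7 - 5 = 10.

10


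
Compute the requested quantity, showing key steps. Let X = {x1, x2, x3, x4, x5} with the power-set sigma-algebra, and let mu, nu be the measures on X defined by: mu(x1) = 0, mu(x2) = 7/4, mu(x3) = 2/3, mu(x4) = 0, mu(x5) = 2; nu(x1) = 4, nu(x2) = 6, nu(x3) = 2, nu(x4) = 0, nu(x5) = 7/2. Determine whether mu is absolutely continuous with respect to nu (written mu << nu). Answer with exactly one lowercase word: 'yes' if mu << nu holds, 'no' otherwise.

mu << nu means: every nu-null measurable set is also mu-null; equivalently, for every atom x, if nu({x}) = 0 then mu({x}) = 0.
Checking each atom:
  x1: nu = 4 > 0 -> no constraint.
  x2: nu = 6 > 0 -> no constraint.
  x3: nu = 2 > 0 -> no constraint.
  x4: nu = 0, mu = 0 -> consistent with mu << nu.
  x5: nu = 7/2 > 0 -> no constraint.
No atom violates the condition. Therefore mu << nu.

yes


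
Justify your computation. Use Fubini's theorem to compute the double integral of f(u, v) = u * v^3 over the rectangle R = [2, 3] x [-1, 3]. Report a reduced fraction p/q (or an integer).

f(u, v) is a tensor product of a function of u and a function of v, and both factors are bounded continuous (hence Lebesgue integrable) on the rectangle, so Fubini's theorem applies:
  integral_R f d(m x m) = (integral_a1^b1 u du) * (integral_a2^b2 v^3 dv).
Inner integral in u: integral_{2}^{3} u du = (3^2 - 2^2)/2
  = 5/2.
Inner integral in v: integral_{-1}^{3} v^3 dv = (3^4 - (-1)^4)/4
  = 20.
Product: (5/2) * (20) = 50.

50


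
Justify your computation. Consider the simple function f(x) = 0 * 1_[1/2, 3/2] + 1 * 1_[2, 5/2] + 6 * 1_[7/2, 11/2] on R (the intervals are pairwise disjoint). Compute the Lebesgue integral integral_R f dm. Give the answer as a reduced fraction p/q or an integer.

For a simple function f = sum_i c_i * 1_{A_i} with disjoint A_i,
  integral f dm = sum_i c_i * m(A_i).
Lengths of the A_i:
  m(A_1) = 3/2 - 1/2 = 1.
  m(A_2) = 5/2 - 2 = 1/2.
  m(A_3) = 11/2 - 7/2 = 2.
Contributions c_i * m(A_i):
  (0) * (1) = 0.
  (1) * (1/2) = 1/2.
  (6) * (2) = 12.
Total: 0 + 1/2 + 12 = 25/2.

25/2


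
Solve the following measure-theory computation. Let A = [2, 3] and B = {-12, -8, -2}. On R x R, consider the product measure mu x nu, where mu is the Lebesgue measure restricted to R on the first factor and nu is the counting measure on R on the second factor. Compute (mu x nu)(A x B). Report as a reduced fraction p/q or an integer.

For a measurable rectangle A x B, the product measure satisfies
  (mu x nu)(A x B) = mu(A) * nu(B).
  mu(A) = 1.
  nu(B) = 3.
  (mu x nu)(A x B) = 1 * 3 = 3.

3


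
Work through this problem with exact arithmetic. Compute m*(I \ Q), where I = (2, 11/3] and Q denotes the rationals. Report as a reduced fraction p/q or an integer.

The interval I = (2, 11/3] has m(I) = 11/3 - 2 = 5/3 (endpoints are measure-zero, so open/closed/half-open agree). Write I = (I cap Q) u (I \ Q). The rationals in I are countable, so m*(I cap Q) = 0 (cover each rational by intervals whose total length is arbitrarily small). By countable subadditivity m*(I) <= m*(I cap Q) + m*(I \ Q), hence m*(I \ Q) >= m(I) = 5/3. The reverse inequality m*(I \ Q) <= m*(I) = 5/3 is trivial since (I \ Q) is a subset of I. Therefore m*(I \ Q) = 5/3.

5/3


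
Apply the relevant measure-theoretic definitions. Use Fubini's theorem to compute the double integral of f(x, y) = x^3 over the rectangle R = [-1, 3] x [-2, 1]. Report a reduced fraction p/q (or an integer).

f(x, y) is a tensor product of a function of x and a function of y, and both factors are bounded continuous (hence Lebesgue integrable) on the rectangle, so Fubini's theorem applies:
  integral_R f d(m x m) = (integral_a1^b1 x^3 dx) * (integral_a2^b2 1 dy).
Inner integral in x: integral_{-1}^{3} x^3 dx = (3^4 - (-1)^4)/4
  = 20.
Inner integral in y: integral_{-2}^{1} 1 dy = (1^1 - (-2)^1)/1
  = 3.
Product: (20) * (3) = 60.

60


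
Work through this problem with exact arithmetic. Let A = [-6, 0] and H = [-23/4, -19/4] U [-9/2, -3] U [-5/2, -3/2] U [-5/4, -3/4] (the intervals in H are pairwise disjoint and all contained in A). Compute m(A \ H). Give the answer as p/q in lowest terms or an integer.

The ambient interval has length m(A) = 0 - (-6) = 6.
Since the holes are disjoint and sit inside A, by finite additivity
  m(H) = sum_i (b_i - a_i), and m(A \ H) = m(A) - m(H).
Computing the hole measures:
  m(H_1) = -19/4 - (-23/4) = 1.
  m(H_2) = -3 - (-9/2) = 3/2.
  m(H_3) = -3/2 - (-5/2) = 1.
  m(H_4) = -3/4 - (-5/4) = 1/2.
Summed: m(H) = 1 + 3/2 + 1 + 1/2 = 4.
So m(A \ H) = 6 - 4 = 2.

2


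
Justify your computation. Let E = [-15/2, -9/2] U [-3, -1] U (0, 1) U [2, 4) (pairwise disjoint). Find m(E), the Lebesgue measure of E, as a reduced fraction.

For pairwise disjoint intervals, m(union_i I_i) = sum_i m(I_i),
and m is invariant under swapping open/closed endpoints (single points have measure 0).
So m(E) = sum_i (b_i - a_i).
  I_1 has length -9/2 - (-15/2) = 3.
  I_2 has length -1 - (-3) = 2.
  I_3 has length 1 - 0 = 1.
  I_4 has length 4 - 2 = 2.
Summing:
  m(E) = 3 + 2 + 1 + 2 = 8.

8


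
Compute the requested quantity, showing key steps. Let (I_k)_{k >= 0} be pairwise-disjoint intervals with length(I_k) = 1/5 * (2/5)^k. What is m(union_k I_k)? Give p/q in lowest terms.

By countable additivity of the Lebesgue measure on pairwise disjoint measurable sets,
  m(union_{k >= 0} I_k) = sum_{k >= 0} m(I_k) = sum_{k >= 0} a * r^k,
  with a = 1/5 and r = 2/5.
Since 0 < r = 2/5 < 1, the geometric series converges:
  sum_{k >= 0} a * r^k = a / (1 - r).
  = 1/5 / (1 - 2/5)
  = 1/5 / (3/5)
  = 1/3.

1/3


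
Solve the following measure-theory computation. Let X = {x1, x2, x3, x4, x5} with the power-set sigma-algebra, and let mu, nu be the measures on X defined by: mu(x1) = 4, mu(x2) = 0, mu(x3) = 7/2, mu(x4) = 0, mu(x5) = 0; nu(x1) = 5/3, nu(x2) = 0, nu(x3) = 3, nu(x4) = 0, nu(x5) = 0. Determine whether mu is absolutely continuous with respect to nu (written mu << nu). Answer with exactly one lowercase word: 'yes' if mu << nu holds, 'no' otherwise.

mu << nu means: every nu-null measurable set is also mu-null; equivalently, for every atom x, if nu({x}) = 0 then mu({x}) = 0.
Checking each atom:
  x1: nu = 5/3 > 0 -> no constraint.
  x2: nu = 0, mu = 0 -> consistent with mu << nu.
  x3: nu = 3 > 0 -> no constraint.
  x4: nu = 0, mu = 0 -> consistent with mu << nu.
  x5: nu = 0, mu = 0 -> consistent with mu << nu.
No atom violates the condition. Therefore mu << nu.

yes


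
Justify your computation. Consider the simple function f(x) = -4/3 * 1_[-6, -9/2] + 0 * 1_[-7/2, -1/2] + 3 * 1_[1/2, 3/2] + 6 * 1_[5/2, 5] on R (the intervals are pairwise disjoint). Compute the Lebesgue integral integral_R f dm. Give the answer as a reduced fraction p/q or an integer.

For a simple function f = sum_i c_i * 1_{A_i} with disjoint A_i,
  integral f dm = sum_i c_i * m(A_i).
Lengths of the A_i:
  m(A_1) = -9/2 - (-6) = 3/2.
  m(A_2) = -1/2 - (-7/2) = 3.
  m(A_3) = 3/2 - 1/2 = 1.
  m(A_4) = 5 - 5/2 = 5/2.
Contributions c_i * m(A_i):
  (-4/3) * (3/2) = -2.
  (0) * (3) = 0.
  (3) * (1) = 3.
  (6) * (5/2) = 15.
Total: -2 + 0 + 3 + 15 = 16.

16


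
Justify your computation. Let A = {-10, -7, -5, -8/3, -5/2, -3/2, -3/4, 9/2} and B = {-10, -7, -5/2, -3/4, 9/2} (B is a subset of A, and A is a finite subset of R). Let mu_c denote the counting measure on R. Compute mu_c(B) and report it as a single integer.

Counting measure assigns mu_c(E) = |E| (number of elements) when E is finite.
B has 5 element(s), so mu_c(B) = 5.

5


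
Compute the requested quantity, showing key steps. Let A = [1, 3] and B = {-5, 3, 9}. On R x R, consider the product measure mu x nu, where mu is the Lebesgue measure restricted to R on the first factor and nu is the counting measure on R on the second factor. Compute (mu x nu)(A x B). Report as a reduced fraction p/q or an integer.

For a measurable rectangle A x B, the product measure satisfies
  (mu x nu)(A x B) = mu(A) * nu(B).
  mu(A) = 2.
  nu(B) = 3.
  (mu x nu)(A x B) = 2 * 3 = 6.

6


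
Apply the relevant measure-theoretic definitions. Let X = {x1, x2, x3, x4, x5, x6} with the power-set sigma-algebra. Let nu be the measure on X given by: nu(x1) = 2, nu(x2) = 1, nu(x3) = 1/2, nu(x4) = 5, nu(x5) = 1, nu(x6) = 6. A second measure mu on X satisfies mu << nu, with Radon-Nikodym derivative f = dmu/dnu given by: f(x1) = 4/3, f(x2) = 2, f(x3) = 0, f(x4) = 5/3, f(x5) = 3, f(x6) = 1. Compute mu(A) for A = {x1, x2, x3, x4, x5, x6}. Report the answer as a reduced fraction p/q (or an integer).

By the defining property of the Radon-Nikodym derivative, for every measurable set A,
  mu(A) = integral_A f dnu.
Since nu is a discrete measure concentrated on the atoms of X, the integral over A reduces to the sum
  mu(A) = sum_{x in A} f(x) * nu({x}).
Computing each term:
  x1: f(x1) * nu(x1) = 4/3 * 2 = 8/3.
  x2: f(x2) * nu(x2) = 2 * 1 = 2.
  x3: f(x3) * nu(x3) = 0 * 1/2 = 0.
  x4: f(x4) * nu(x4) = 5/3 * 5 = 25/3.
  x5: f(x5) * nu(x5) = 3 * 1 = 3.
  x6: f(x6) * nu(x6) = 1 * 6 = 6.
Summing: mu(A) = 8/3 + 2 + 0 + 25/3 + 3 + 6 = 22.

22


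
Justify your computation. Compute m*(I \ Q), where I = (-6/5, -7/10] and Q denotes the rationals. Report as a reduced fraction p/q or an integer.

The interval I = (-6/5, -7/10] has m(I) = -7/10 - (-6/5) = 1/2 (endpoints are measure-zero, so open/closed/half-open agree). Write I = (I cap Q) u (I \ Q). The rationals in I are countable, so m*(I cap Q) = 0 (cover each rational by intervals whose total length is arbitrarily small). By countable subadditivity m*(I) <= m*(I cap Q) + m*(I \ Q), hence m*(I \ Q) >= m(I) = 1/2. The reverse inequality m*(I \ Q) <= m*(I) = 1/2 is trivial since (I \ Q) is a subset of I. Therefore m*(I \ Q) = 1/2.

1/2


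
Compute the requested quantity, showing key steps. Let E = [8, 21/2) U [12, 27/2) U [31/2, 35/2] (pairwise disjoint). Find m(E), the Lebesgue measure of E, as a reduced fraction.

For pairwise disjoint intervals, m(union_i I_i) = sum_i m(I_i),
and m is invariant under swapping open/closed endpoints (single points have measure 0).
So m(E) = sum_i (b_i - a_i).
  I_1 has length 21/2 - 8 = 5/2.
  I_2 has length 27/2 - 12 = 3/2.
  I_3 has length 35/2 - 31/2 = 2.
Summing:
  m(E) = 5/2 + 3/2 + 2 = 6.

6


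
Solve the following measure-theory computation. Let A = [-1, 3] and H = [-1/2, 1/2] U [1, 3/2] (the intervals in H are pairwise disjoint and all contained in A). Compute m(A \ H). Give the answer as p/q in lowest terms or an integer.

The ambient interval has length m(A) = 3 - (-1) = 4.
Since the holes are disjoint and sit inside A, by finite additivity
  m(H) = sum_i (b_i - a_i), and m(A \ H) = m(A) - m(H).
Computing the hole measures:
  m(H_1) = 1/2 - (-1/2) = 1.
  m(H_2) = 3/2 - 1 = 1/2.
Summed: m(H) = 1 + 1/2 = 3/2.
So m(A \ H) = 4 - 3/2 = 5/2.

5/2


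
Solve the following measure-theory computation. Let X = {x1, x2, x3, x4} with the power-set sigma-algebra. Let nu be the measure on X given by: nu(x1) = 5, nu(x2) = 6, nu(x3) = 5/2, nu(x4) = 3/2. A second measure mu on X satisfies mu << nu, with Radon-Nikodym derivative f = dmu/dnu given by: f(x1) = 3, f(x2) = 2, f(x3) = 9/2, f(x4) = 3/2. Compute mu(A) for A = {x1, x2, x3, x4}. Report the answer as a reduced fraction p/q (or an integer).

By the defining property of the Radon-Nikodym derivative, for every measurable set A,
  mu(A) = integral_A f dnu.
Since nu is a discrete measure concentrated on the atoms of X, the integral over A reduces to the sum
  mu(A) = sum_{x in A} f(x) * nu({x}).
Computing each term:
  x1: f(x1) * nu(x1) = 3 * 5 = 15.
  x2: f(x2) * nu(x2) = 2 * 6 = 12.
  x3: f(x3) * nu(x3) = 9/2 * 5/2 = 45/4.
  x4: f(x4) * nu(x4) = 3/2 * 3/2 = 9/4.
Summing: mu(A) = 15 + 12 + 45/4 + 9/4 = 81/2.

81/2


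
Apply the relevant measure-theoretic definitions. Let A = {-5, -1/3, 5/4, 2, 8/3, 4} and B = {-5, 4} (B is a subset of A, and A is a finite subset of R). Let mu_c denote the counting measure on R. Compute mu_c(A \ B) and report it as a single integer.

Counting measure assigns mu_c(E) = |E| (number of elements) when E is finite. For B subset A, A \ B is the set of elements of A not in B, so |A \ B| = |A| - |B|.
|A| = 6, |B| = 2, so mu_c(A \ B) = 6 - 2 = 4.

4


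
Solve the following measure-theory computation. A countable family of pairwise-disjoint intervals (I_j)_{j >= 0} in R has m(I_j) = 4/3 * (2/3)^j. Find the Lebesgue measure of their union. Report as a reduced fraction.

By countable additivity of the Lebesgue measure on pairwise disjoint measurable sets,
  m(union_{j >= 0} I_j) = sum_{j >= 0} m(I_j) = sum_{j >= 0} a * r^j,
  with a = 4/3 and r = 2/3.
Since 0 < r = 2/3 < 1, the geometric series converges:
  sum_{j >= 0} a * r^j = a / (1 - r).
  = 4/3 / (1 - 2/3)
  = 4/3 / (1/3)
  = 4.

4


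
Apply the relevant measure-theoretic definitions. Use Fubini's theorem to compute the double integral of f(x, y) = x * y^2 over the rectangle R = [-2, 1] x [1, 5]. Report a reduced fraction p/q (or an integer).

f(x, y) is a tensor product of a function of x and a function of y, and both factors are bounded continuous (hence Lebesgue integrable) on the rectangle, so Fubini's theorem applies:
  integral_R f d(m x m) = (integral_a1^b1 x dx) * (integral_a2^b2 y^2 dy).
Inner integral in x: integral_{-2}^{1} x dx = (1^2 - (-2)^2)/2
  = -3/2.
Inner integral in y: integral_{1}^{5} y^2 dy = (5^3 - 1^3)/3
  = 124/3.
Product: (-3/2) * (124/3) = -62.

-62


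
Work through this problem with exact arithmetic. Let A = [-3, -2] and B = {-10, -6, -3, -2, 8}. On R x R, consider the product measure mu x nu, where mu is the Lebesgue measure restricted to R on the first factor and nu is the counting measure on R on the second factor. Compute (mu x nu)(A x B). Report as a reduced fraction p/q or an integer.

For a measurable rectangle A x B, the product measure satisfies
  (mu x nu)(A x B) = mu(A) * nu(B).
  mu(A) = 1.
  nu(B) = 5.
  (mu x nu)(A x B) = 1 * 5 = 5.

5


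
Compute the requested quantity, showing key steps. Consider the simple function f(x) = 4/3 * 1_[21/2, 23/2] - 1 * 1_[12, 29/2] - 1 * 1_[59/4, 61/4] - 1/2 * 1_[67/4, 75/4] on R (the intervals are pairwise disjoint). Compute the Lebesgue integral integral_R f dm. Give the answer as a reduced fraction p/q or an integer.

For a simple function f = sum_i c_i * 1_{A_i} with disjoint A_i,
  integral f dm = sum_i c_i * m(A_i).
Lengths of the A_i:
  m(A_1) = 23/2 - 21/2 = 1.
  m(A_2) = 29/2 - 12 = 5/2.
  m(A_3) = 61/4 - 59/4 = 1/2.
  m(A_4) = 75/4 - 67/4 = 2.
Contributions c_i * m(A_i):
  (4/3) * (1) = 4/3.
  (-1) * (5/2) = -5/2.
  (-1) * (1/2) = -1/2.
  (-1/2) * (2) = -1.
Total: 4/3 - 5/2 - 1/2 - 1 = -8/3.

-8/3


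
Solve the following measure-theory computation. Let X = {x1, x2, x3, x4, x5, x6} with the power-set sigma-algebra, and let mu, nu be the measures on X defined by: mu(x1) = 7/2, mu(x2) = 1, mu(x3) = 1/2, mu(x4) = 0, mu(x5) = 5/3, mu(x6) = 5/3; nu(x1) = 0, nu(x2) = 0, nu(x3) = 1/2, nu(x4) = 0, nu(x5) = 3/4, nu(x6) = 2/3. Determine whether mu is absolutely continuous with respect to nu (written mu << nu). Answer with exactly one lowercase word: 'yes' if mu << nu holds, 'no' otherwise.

mu << nu means: every nu-null measurable set is also mu-null; equivalently, for every atom x, if nu({x}) = 0 then mu({x}) = 0.
Checking each atom:
  x1: nu = 0, mu = 7/2 > 0 -> violates mu << nu.
  x2: nu = 0, mu = 1 > 0 -> violates mu << nu.
  x3: nu = 1/2 > 0 -> no constraint.
  x4: nu = 0, mu = 0 -> consistent with mu << nu.
  x5: nu = 3/4 > 0 -> no constraint.
  x6: nu = 2/3 > 0 -> no constraint.
The atom(s) x1, x2 violate the condition (nu = 0 but mu > 0). Therefore mu is NOT absolutely continuous w.r.t. nu.

no


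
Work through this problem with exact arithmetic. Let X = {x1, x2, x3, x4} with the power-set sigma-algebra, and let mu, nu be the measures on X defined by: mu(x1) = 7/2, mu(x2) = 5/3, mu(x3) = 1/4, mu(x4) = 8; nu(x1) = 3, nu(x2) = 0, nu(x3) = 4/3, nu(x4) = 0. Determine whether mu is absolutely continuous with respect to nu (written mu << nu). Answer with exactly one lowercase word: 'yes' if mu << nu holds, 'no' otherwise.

mu << nu means: every nu-null measurable set is also mu-null; equivalently, for every atom x, if nu({x}) = 0 then mu({x}) = 0.
Checking each atom:
  x1: nu = 3 > 0 -> no constraint.
  x2: nu = 0, mu = 5/3 > 0 -> violates mu << nu.
  x3: nu = 4/3 > 0 -> no constraint.
  x4: nu = 0, mu = 8 > 0 -> violates mu << nu.
The atom(s) x2, x4 violate the condition (nu = 0 but mu > 0). Therefore mu is NOT absolutely continuous w.r.t. nu.

no
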